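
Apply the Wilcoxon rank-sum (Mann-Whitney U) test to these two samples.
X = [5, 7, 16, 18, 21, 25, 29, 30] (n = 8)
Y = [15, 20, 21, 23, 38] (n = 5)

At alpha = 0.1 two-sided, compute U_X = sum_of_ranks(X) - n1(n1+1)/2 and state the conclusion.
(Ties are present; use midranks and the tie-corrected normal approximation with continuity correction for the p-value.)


Step 1: Combine and sort all 13 observations; assign midranks.
sorted (value, group): (5,X), (7,X), (15,Y), (16,X), (18,X), (20,Y), (21,X), (21,Y), (23,Y), (25,X), (29,X), (30,X), (38,Y)
ranks: 5->1, 7->2, 15->3, 16->4, 18->5, 20->6, 21->7.5, 21->7.5, 23->9, 25->10, 29->11, 30->12, 38->13
Step 2: Rank sum for X: R1 = 1 + 2 + 4 + 5 + 7.5 + 10 + 11 + 12 = 52.5.
Step 3: U_X = R1 - n1(n1+1)/2 = 52.5 - 8*9/2 = 52.5 - 36 = 16.5.
       U_Y = n1*n2 - U_X = 40 - 16.5 = 23.5.
Step 4: Ties are present, so use the tie-corrected normal approximation (with continuity correction) for the p-value.
Step 5: p-value = 0.660111; compare to alpha = 0.1. fail to reject H0.

U_X = 16.5, p = 0.660111, fail to reject H0 at alpha = 0.1.


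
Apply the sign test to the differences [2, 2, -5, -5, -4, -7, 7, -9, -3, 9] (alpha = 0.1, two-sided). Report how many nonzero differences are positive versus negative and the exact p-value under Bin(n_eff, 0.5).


Step 1: Discard zero differences. Original n = 10; n_eff = number of nonzero differences = 10.
Nonzero differences (with sign): +2, +2, -5, -5, -4, -7, +7, -9, -3, +9
Step 2: Count signs: positive = 4, negative = 6.
Step 3: Under H0: P(positive) = 0.5, so the number of positives S ~ Bin(10, 0.5).
Step 4: Two-sided exact p-value = sum of Bin(10,0.5) probabilities at or below the observed probability = 0.753906.
Step 5: alpha = 0.1. fail to reject H0.

n_eff = 10, pos = 4, neg = 6, p = 0.753906, fail to reject H0.


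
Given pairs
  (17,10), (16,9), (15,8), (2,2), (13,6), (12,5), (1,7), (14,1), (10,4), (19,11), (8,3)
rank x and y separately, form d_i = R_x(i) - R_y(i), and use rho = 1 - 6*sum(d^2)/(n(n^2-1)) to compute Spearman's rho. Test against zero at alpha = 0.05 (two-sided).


Step 1: Rank x and y separately (midranks; no ties here).
rank(x): 17->10, 16->9, 15->8, 2->2, 13->6, 12->5, 1->1, 14->7, 10->4, 19->11, 8->3
rank(y): 10->10, 9->9, 8->8, 2->2, 6->6, 5->5, 7->7, 1->1, 4->4, 11->11, 3->3
Step 2: d_i = R_x(i) - R_y(i); compute d_i^2.
  (10-10)^2=0, (9-9)^2=0, (8-8)^2=0, (2-2)^2=0, (6-6)^2=0, (5-5)^2=0, (1-7)^2=36, (7-1)^2=36, (4-4)^2=0, (11-11)^2=0, (3-3)^2=0
sum(d^2) = 72.
Step 3: rho = 1 - 6*72 / (11*(11^2 - 1)) = 1 - 432/1320 = 0.672727.
Step 4: Under H0, t = rho * sqrt((n-2)/(1-rho^2)) = 2.7277 ~ t(9).
Step 5: Two-sided p-value from the t-distribution with 9 df = 0.023313.
Step 6: alpha = 0.05. reject H0.

rho = 0.6727, p = 0.023313, reject H0 at alpha = 0.05.


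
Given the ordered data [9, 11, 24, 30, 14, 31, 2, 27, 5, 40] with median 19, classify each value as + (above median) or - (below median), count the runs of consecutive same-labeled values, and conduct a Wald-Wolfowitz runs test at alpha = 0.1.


Step 1: Compute median = 19; label A = above, B = below.
Labels in order: BBAABABABA  (n_A = 5, n_B = 5)
Step 2: Count runs R = 8.
Step 3: Under H0 (random ordering), E[R] = 2*n_A*n_B/(n_A+n_B) + 1 = 2*5*5/10 + 1 = 6.0000.
        Var[R] = 2*n_A*n_B*(2*n_A*n_B - n_A - n_B) / ((n_A+n_B)^2 * (n_A+n_B-1)) = 2000/900 = 2.2222.
        SD[R] = 1.4907.
Step 4: Continuity-corrected z = (R - 0.5 - E[R]) / SD[R] = (8 - 0.5 - 6.0000) / 1.4907 = 1.0062.
Step 5: Two-sided p-value via normal approximation = 2*(1 - Phi(|z|)) = 0.314305.
Step 6: alpha = 0.1. fail to reject H0.

R = 8, z = 1.0062, p = 0.314305, fail to reject H0.


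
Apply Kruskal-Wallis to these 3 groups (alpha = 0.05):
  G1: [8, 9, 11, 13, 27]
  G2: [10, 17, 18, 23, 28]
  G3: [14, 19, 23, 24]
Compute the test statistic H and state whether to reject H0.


Step 1: Combine all N = 14 observations and assign midranks.
sorted (value, group, rank): (8,G1,1), (9,G1,2), (10,G2,3), (11,G1,4), (13,G1,5), (14,G3,6), (17,G2,7), (18,G2,8), (19,G3,9), (23,G2,10.5), (23,G3,10.5), (24,G3,12), (27,G1,13), (28,G2,14)
Step 2: Sum ranks within each group.
R_1 = 25 (n_1 = 5)
R_2 = 42.5 (n_2 = 5)
R_3 = 37.5 (n_3 = 4)
Step 3: H = 12/(N(N+1)) * sum(R_i^2/n_i) - 3(N+1)
     = 12/(14*15) * (25^2/5 + 42.5^2/5 + 37.5^2/4) - 3*15
     = 0.057143 * 837.812 - 45
     = 2.875000.
Step 4: Ties present; correction factor C = 1 - 6/(14^3 - 14) = 0.997802. Corrected H = 2.875000 / 0.997802 = 2.881333.
Step 5: Under H0, H ~ chi^2(2); p-value = 0.236770.
Step 6: alpha = 0.05. fail to reject H0.

H = 2.8813, df = 2, p = 0.236770, fail to reject H0.


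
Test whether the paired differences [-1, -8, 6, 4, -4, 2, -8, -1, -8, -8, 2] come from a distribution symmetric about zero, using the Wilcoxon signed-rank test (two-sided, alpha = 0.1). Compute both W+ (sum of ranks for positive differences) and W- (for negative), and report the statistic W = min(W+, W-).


Step 1: Drop any zero differences (none here) and take |d_i|.
|d| = [1, 8, 6, 4, 4, 2, 8, 1, 8, 8, 2]
Step 2: Midrank |d_i| (ties get averaged ranks).
ranks: |1|->1.5, |8|->9.5, |6|->7, |4|->5.5, |4|->5.5, |2|->3.5, |8|->9.5, |1|->1.5, |8|->9.5, |8|->9.5, |2|->3.5
Step 3: Attach original signs; sum ranks with positive sign and with negative sign.
W+ = 7 + 5.5 + 3.5 + 3.5 = 19.5
W- = 1.5 + 9.5 + 5.5 + 9.5 + 1.5 + 9.5 + 9.5 = 46.5
(Check: W+ + W- = 66 should equal n(n+1)/2 = 66.)
Step 4: Test statistic W = min(W+, W-) = 19.5.
Step 5: Ties in |d|, so use the tie-corrected normal approximation.
        E[W] = n(n+1)/4 = 11*12/4 = 33.
        Tie groups: |d|=1 (t=2), |d|=2 (t=2), |d|=4 (t=2), |d|=8 (t=4); sum(t^3 - t) = 78.
        Var[W] = n(n+1)(2n+1)/24 - sum(t^3-t)/48 = 3036/24 - 78/48 = 124.875.
        z = (W - E[W]) / sqrt(Var[W]) = (19.5 - 33) / 11.1747 = -1.2081.
        Two-sided p = 2*Phi(z) = 0.227016.
Step 6: alpha = 0.1. fail to reject H0.

W+ = 19.5, W- = 46.5, W = min = 19.5, p = 0.227016, fail to reject H0.


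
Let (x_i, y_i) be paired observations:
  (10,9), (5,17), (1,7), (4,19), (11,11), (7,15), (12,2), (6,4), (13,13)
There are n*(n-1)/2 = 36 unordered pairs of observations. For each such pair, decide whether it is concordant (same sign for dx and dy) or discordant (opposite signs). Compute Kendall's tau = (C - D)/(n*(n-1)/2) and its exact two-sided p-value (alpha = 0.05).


Step 1: Enumerate the 36 unordered pairs (i,j) with i<j and classify each by sign(x_j-x_i) * sign(y_j-y_i).
  (1,2):dx=-5,dy=+8->D; (1,3):dx=-9,dy=-2->C; (1,4):dx=-6,dy=+10->D; (1,5):dx=+1,dy=+2->C
  (1,6):dx=-3,dy=+6->D; (1,7):dx=+2,dy=-7->D; (1,8):dx=-4,dy=-5->C; (1,9):dx=+3,dy=+4->C
  (2,3):dx=-4,dy=-10->C; (2,4):dx=-1,dy=+2->D; (2,5):dx=+6,dy=-6->D; (2,6):dx=+2,dy=-2->D
  (2,7):dx=+7,dy=-15->D; (2,8):dx=+1,dy=-13->D; (2,9):dx=+8,dy=-4->D; (3,4):dx=+3,dy=+12->C
  (3,5):dx=+10,dy=+4->C; (3,6):dx=+6,dy=+8->C; (3,7):dx=+11,dy=-5->D; (3,8):dx=+5,dy=-3->D
  (3,9):dx=+12,dy=+6->C; (4,5):dx=+7,dy=-8->D; (4,6):dx=+3,dy=-4->D; (4,7):dx=+8,dy=-17->D
  (4,8):dx=+2,dy=-15->D; (4,9):dx=+9,dy=-6->D; (5,6):dx=-4,dy=+4->D; (5,7):dx=+1,dy=-9->D
  (5,8):dx=-5,dy=-7->C; (5,9):dx=+2,dy=+2->C; (6,7):dx=+5,dy=-13->D; (6,8):dx=-1,dy=-11->C
  (6,9):dx=+6,dy=-2->D; (7,8):dx=-6,dy=+2->D; (7,9):dx=+1,dy=+11->C; (8,9):dx=+7,dy=+9->C
Step 2: C = 14, D = 22, total pairs = 36.
Step 3: tau = (C - D)/(n(n-1)/2) = (14 - 22)/36 = -0.222222.
Step 4: Exact two-sided p-value (enumerate n! = 362880 permutations of y under H0): p = 0.476709.
Step 5: alpha = 0.05. fail to reject H0.

tau_b = -0.2222 (C=14, D=22), p = 0.476709, fail to reject H0.


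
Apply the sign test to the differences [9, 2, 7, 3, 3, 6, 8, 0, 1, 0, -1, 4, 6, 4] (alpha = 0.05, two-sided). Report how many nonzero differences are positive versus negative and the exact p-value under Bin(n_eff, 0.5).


Step 1: Discard zero differences. Original n = 14; n_eff = number of nonzero differences = 12.
Nonzero differences (with sign): +9, +2, +7, +3, +3, +6, +8, +1, -1, +4, +6, +4
Step 2: Count signs: positive = 11, negative = 1.
Step 3: Under H0: P(positive) = 0.5, so the number of positives S ~ Bin(12, 0.5).
Step 4: Two-sided exact p-value = sum of Bin(12,0.5) probabilities at or below the observed probability = 0.006348.
Step 5: alpha = 0.05. reject H0.

n_eff = 12, pos = 11, neg = 1, p = 0.006348, reject H0.


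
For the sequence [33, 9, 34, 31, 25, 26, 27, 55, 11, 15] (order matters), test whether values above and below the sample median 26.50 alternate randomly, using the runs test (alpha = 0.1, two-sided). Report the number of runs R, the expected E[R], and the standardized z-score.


Step 1: Compute median = 26.50; label A = above, B = below.
Labels in order: ABAABBAABB  (n_A = 5, n_B = 5)
Step 2: Count runs R = 6.
Step 3: Under H0 (random ordering), E[R] = 2*n_A*n_B/(n_A+n_B) + 1 = 2*5*5/10 + 1 = 6.0000.
        Var[R] = 2*n_A*n_B*(2*n_A*n_B - n_A - n_B) / ((n_A+n_B)^2 * (n_A+n_B-1)) = 2000/900 = 2.2222.
        SD[R] = 1.4907.
Step 4: R = E[R], so z = 0 with no continuity correction.
Step 5: Two-sided p-value via normal approximation = 2*(1 - Phi(|z|)) = 1.000000.
Step 6: alpha = 0.1. fail to reject H0.

R = 6, z = 0.0000, p = 1.000000, fail to reject H0.


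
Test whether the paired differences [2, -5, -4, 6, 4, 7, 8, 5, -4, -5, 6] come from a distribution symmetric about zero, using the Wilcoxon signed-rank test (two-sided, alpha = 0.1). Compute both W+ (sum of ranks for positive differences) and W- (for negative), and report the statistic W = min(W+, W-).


Step 1: Drop any zero differences (none here) and take |d_i|.
|d| = [2, 5, 4, 6, 4, 7, 8, 5, 4, 5, 6]
Step 2: Midrank |d_i| (ties get averaged ranks).
ranks: |2|->1, |5|->6, |4|->3, |6|->8.5, |4|->3, |7|->10, |8|->11, |5|->6, |4|->3, |5|->6, |6|->8.5
Step 3: Attach original signs; sum ranks with positive sign and with negative sign.
W+ = 1 + 8.5 + 3 + 10 + 11 + 6 + 8.5 = 48
W- = 6 + 3 + 3 + 6 = 18
(Check: W+ + W- = 66 should equal n(n+1)/2 = 66.)
Step 4: Test statistic W = min(W+, W-) = 18.
Step 5: Ties in |d|, so use the tie-corrected normal approximation.
        E[W] = n(n+1)/4 = 11*12/4 = 33.
        Tie groups: |d|=4 (t=3), |d|=5 (t=3), |d|=6 (t=2); sum(t^3 - t) = 54.
        Var[W] = n(n+1)(2n+1)/24 - sum(t^3-t)/48 = 3036/24 - 54/48 = 125.375.
        z = (W - E[W]) / sqrt(Var[W]) = (18 - 33) / 11.1971 = -1.3396.
        Two-sided p = 2*Phi(z) = 0.180365.
Step 6: alpha = 0.1. fail to reject H0.

W+ = 48, W- = 18, W = min = 18, p = 0.180365, fail to reject H0.


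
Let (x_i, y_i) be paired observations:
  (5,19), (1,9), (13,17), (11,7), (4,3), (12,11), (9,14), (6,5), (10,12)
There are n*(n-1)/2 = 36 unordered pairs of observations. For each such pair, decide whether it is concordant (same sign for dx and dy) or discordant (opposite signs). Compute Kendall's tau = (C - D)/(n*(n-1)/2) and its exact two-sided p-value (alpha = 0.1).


Step 1: Enumerate the 36 unordered pairs (i,j) with i<j and classify each by sign(x_j-x_i) * sign(y_j-y_i).
  (1,2):dx=-4,dy=-10->C; (1,3):dx=+8,dy=-2->D; (1,4):dx=+6,dy=-12->D; (1,5):dx=-1,dy=-16->C
  (1,6):dx=+7,dy=-8->D; (1,7):dx=+4,dy=-5->D; (1,8):dx=+1,dy=-14->D; (1,9):dx=+5,dy=-7->D
  (2,3):dx=+12,dy=+8->C; (2,4):dx=+10,dy=-2->D; (2,5):dx=+3,dy=-6->D; (2,6):dx=+11,dy=+2->C
  (2,7):dx=+8,dy=+5->C; (2,8):dx=+5,dy=-4->D; (2,9):dx=+9,dy=+3->C; (3,4):dx=-2,dy=-10->C
  (3,5):dx=-9,dy=-14->C; (3,6):dx=-1,dy=-6->C; (3,7):dx=-4,dy=-3->C; (3,8):dx=-7,dy=-12->C
  (3,9):dx=-3,dy=-5->C; (4,5):dx=-7,dy=-4->C; (4,6):dx=+1,dy=+4->C; (4,7):dx=-2,dy=+7->D
  (4,8):dx=-5,dy=-2->C; (4,9):dx=-1,dy=+5->D; (5,6):dx=+8,dy=+8->C; (5,7):dx=+5,dy=+11->C
  (5,8):dx=+2,dy=+2->C; (5,9):dx=+6,dy=+9->C; (6,7):dx=-3,dy=+3->D; (6,8):dx=-6,dy=-6->C
  (6,9):dx=-2,dy=+1->D; (7,8):dx=-3,dy=-9->C; (7,9):dx=+1,dy=-2->D; (8,9):dx=+4,dy=+7->C
Step 2: C = 22, D = 14, total pairs = 36.
Step 3: tau = (C - D)/(n(n-1)/2) = (22 - 14)/36 = 0.222222.
Step 4: Exact two-sided p-value (enumerate n! = 362880 permutations of y under H0): p = 0.476709.
Step 5: alpha = 0.1. fail to reject H0.

tau_b = 0.2222 (C=22, D=14), p = 0.476709, fail to reject H0.


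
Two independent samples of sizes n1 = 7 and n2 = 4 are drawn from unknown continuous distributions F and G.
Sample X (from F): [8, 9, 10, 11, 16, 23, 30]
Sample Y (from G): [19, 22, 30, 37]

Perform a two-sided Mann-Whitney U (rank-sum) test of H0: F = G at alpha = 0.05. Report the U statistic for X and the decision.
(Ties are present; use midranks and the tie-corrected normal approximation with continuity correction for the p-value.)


Step 1: Combine and sort all 11 observations; assign midranks.
sorted (value, group): (8,X), (9,X), (10,X), (11,X), (16,X), (19,Y), (22,Y), (23,X), (30,X), (30,Y), (37,Y)
ranks: 8->1, 9->2, 10->3, 11->4, 16->5, 19->6, 22->7, 23->8, 30->9.5, 30->9.5, 37->11
Step 2: Rank sum for X: R1 = 1 + 2 + 3 + 4 + 5 + 8 + 9.5 = 32.5.
Step 3: U_X = R1 - n1(n1+1)/2 = 32.5 - 7*8/2 = 32.5 - 28 = 4.5.
       U_Y = n1*n2 - U_X = 28 - 4.5 = 23.5.
Step 4: Ties are present, so use the tie-corrected normal approximation (with continuity correction) for the p-value.
Step 5: p-value = 0.088247; compare to alpha = 0.05. fail to reject H0.

U_X = 4.5, p = 0.088247, fail to reject H0 at alpha = 0.05.


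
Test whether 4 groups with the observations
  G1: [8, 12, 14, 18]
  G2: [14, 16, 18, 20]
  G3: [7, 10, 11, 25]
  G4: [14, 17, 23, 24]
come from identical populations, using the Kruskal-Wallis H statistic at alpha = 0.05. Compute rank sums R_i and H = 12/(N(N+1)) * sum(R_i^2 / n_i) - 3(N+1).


Step 1: Combine all N = 16 observations and assign midranks.
sorted (value, group, rank): (7,G3,1), (8,G1,2), (10,G3,3), (11,G3,4), (12,G1,5), (14,G1,7), (14,G2,7), (14,G4,7), (16,G2,9), (17,G4,10), (18,G1,11.5), (18,G2,11.5), (20,G2,13), (23,G4,14), (24,G4,15), (25,G3,16)
Step 2: Sum ranks within each group.
R_1 = 25.5 (n_1 = 4)
R_2 = 40.5 (n_2 = 4)
R_3 = 24 (n_3 = 4)
R_4 = 46 (n_4 = 4)
Step 3: H = 12/(N(N+1)) * sum(R_i^2/n_i) - 3(N+1)
     = 12/(16*17) * (25.5^2/4 + 40.5^2/4 + 24^2/4 + 46^2/4) - 3*17
     = 0.044118 * 1245.62 - 51
     = 3.954044.
Step 4: Ties present; correction factor C = 1 - 30/(16^3 - 16) = 0.992647. Corrected H = 3.954044 / 0.992647 = 3.983333.
Step 5: Under H0, H ~ chi^2(3); p-value = 0.263269.
Step 6: alpha = 0.05. fail to reject H0.

H = 3.9833, df = 3, p = 0.263269, fail to reject H0.


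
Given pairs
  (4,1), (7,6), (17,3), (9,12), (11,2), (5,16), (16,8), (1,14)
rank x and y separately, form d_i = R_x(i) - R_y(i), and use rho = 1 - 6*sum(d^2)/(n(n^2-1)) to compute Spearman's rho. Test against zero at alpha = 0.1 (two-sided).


Step 1: Rank x and y separately (midranks; no ties here).
rank(x): 4->2, 7->4, 17->8, 9->5, 11->6, 5->3, 16->7, 1->1
rank(y): 1->1, 6->4, 3->3, 12->6, 2->2, 16->8, 8->5, 14->7
Step 2: d_i = R_x(i) - R_y(i); compute d_i^2.
  (2-1)^2=1, (4-4)^2=0, (8-3)^2=25, (5-6)^2=1, (6-2)^2=16, (3-8)^2=25, (7-5)^2=4, (1-7)^2=36
sum(d^2) = 108.
Step 3: rho = 1 - 6*108 / (8*(8^2 - 1)) = 1 - 648/504 = -0.285714.
Step 4: Under H0, t = rho * sqrt((n-2)/(1-rho^2)) = -0.7303 ~ t(6).
Step 5: Two-sided p-value from the t-distribution with 6 df = 0.492726.
Step 6: alpha = 0.1. fail to reject H0.

rho = -0.2857, p = 0.492726, fail to reject H0 at alpha = 0.1.


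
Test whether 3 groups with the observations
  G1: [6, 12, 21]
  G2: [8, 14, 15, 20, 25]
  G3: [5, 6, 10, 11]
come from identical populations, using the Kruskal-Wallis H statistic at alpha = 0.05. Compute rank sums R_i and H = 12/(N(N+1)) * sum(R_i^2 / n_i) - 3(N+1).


Step 1: Combine all N = 12 observations and assign midranks.
sorted (value, group, rank): (5,G3,1), (6,G1,2.5), (6,G3,2.5), (8,G2,4), (10,G3,5), (11,G3,6), (12,G1,7), (14,G2,8), (15,G2,9), (20,G2,10), (21,G1,11), (25,G2,12)
Step 2: Sum ranks within each group.
R_1 = 20.5 (n_1 = 3)
R_2 = 43 (n_2 = 5)
R_3 = 14.5 (n_3 = 4)
Step 3: H = 12/(N(N+1)) * sum(R_i^2/n_i) - 3(N+1)
     = 12/(12*13) * (20.5^2/3 + 43^2/5 + 14.5^2/4) - 3*13
     = 0.076923 * 562.446 - 39
     = 4.265064.
Step 4: Ties present; correction factor C = 1 - 6/(12^3 - 12) = 0.996503. Corrected H = 4.265064 / 0.996503 = 4.280029.
Step 5: Under H0, H ~ chi^2(2); p-value = 0.117653.
Step 6: alpha = 0.05. fail to reject H0.

H = 4.2800, df = 2, p = 0.117653, fail to reject H0.


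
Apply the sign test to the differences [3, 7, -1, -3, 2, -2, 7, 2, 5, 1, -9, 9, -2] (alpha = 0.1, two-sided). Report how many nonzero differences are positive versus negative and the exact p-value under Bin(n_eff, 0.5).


Step 1: Discard zero differences. Original n = 13; n_eff = number of nonzero differences = 13.
Nonzero differences (with sign): +3, +7, -1, -3, +2, -2, +7, +2, +5, +1, -9, +9, -2
Step 2: Count signs: positive = 8, negative = 5.
Step 3: Under H0: P(positive) = 0.5, so the number of positives S ~ Bin(13, 0.5).
Step 4: Two-sided exact p-value = sum of Bin(13,0.5) probabilities at or below the observed probability = 0.581055.
Step 5: alpha = 0.1. fail to reject H0.

n_eff = 13, pos = 8, neg = 5, p = 0.581055, fail to reject H0.


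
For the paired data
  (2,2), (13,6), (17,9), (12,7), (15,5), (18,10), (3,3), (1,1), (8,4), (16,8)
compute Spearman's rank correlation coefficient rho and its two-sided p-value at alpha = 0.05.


Step 1: Rank x and y separately (midranks; no ties here).
rank(x): 2->2, 13->6, 17->9, 12->5, 15->7, 18->10, 3->3, 1->1, 8->4, 16->8
rank(y): 2->2, 6->6, 9->9, 7->7, 5->5, 10->10, 3->3, 1->1, 4->4, 8->8
Step 2: d_i = R_x(i) - R_y(i); compute d_i^2.
  (2-2)^2=0, (6-6)^2=0, (9-9)^2=0, (5-7)^2=4, (7-5)^2=4, (10-10)^2=0, (3-3)^2=0, (1-1)^2=0, (4-4)^2=0, (8-8)^2=0
sum(d^2) = 8.
Step 3: rho = 1 - 6*8 / (10*(10^2 - 1)) = 1 - 48/990 = 0.951515.
Step 4: Under H0, t = rho * sqrt((n-2)/(1-rho^2)) = 8.7493 ~ t(8).
Step 5: Two-sided p-value from the t-distribution with 8 df = 0.000023.
Step 6: alpha = 0.05. reject H0.

rho = 0.9515, p = 0.000023, reject H0 at alpha = 0.05.


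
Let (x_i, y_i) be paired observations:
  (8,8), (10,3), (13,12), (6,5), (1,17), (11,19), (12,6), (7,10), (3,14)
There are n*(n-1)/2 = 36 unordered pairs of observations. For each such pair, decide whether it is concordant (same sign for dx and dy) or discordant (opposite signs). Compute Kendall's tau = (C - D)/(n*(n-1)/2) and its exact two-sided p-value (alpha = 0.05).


Step 1: Enumerate the 36 unordered pairs (i,j) with i<j and classify each by sign(x_j-x_i) * sign(y_j-y_i).
  (1,2):dx=+2,dy=-5->D; (1,3):dx=+5,dy=+4->C; (1,4):dx=-2,dy=-3->C; (1,5):dx=-7,dy=+9->D
  (1,6):dx=+3,dy=+11->C; (1,7):dx=+4,dy=-2->D; (1,8):dx=-1,dy=+2->D; (1,9):dx=-5,dy=+6->D
  (2,3):dx=+3,dy=+9->C; (2,4):dx=-4,dy=+2->D; (2,5):dx=-9,dy=+14->D; (2,6):dx=+1,dy=+16->C
  (2,7):dx=+2,dy=+3->C; (2,8):dx=-3,dy=+7->D; (2,9):dx=-7,dy=+11->D; (3,4):dx=-7,dy=-7->C
  (3,5):dx=-12,dy=+5->D; (3,6):dx=-2,dy=+7->D; (3,7):dx=-1,dy=-6->C; (3,8):dx=-6,dy=-2->C
  (3,9):dx=-10,dy=+2->D; (4,5):dx=-5,dy=+12->D; (4,6):dx=+5,dy=+14->C; (4,7):dx=+6,dy=+1->C
  (4,8):dx=+1,dy=+5->C; (4,9):dx=-3,dy=+9->D; (5,6):dx=+10,dy=+2->C; (5,7):dx=+11,dy=-11->D
  (5,8):dx=+6,dy=-7->D; (5,9):dx=+2,dy=-3->D; (6,7):dx=+1,dy=-13->D; (6,8):dx=-4,dy=-9->C
  (6,9):dx=-8,dy=-5->C; (7,8):dx=-5,dy=+4->D; (7,9):dx=-9,dy=+8->D; (8,9):dx=-4,dy=+4->D
Step 2: C = 15, D = 21, total pairs = 36.
Step 3: tau = (C - D)/(n(n-1)/2) = (15 - 21)/36 = -0.166667.
Step 4: Exact two-sided p-value (enumerate n! = 362880 permutations of y under H0): p = 0.612202.
Step 5: alpha = 0.05. fail to reject H0.

tau_b = -0.1667 (C=15, D=21), p = 0.612202, fail to reject H0.


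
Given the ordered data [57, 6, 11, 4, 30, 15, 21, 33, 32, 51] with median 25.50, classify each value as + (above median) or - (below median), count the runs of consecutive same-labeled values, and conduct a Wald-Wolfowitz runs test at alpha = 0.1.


Step 1: Compute median = 25.50; label A = above, B = below.
Labels in order: ABBBABBAAA  (n_A = 5, n_B = 5)
Step 2: Count runs R = 5.
Step 3: Under H0 (random ordering), E[R] = 2*n_A*n_B/(n_A+n_B) + 1 = 2*5*5/10 + 1 = 6.0000.
        Var[R] = 2*n_A*n_B*(2*n_A*n_B - n_A - n_B) / ((n_A+n_B)^2 * (n_A+n_B-1)) = 2000/900 = 2.2222.
        SD[R] = 1.4907.
Step 4: Continuity-corrected z = (R + 0.5 - E[R]) / SD[R] = (5 + 0.5 - 6.0000) / 1.4907 = -0.3354.
Step 5: Two-sided p-value via normal approximation = 2*(1 - Phi(|z|)) = 0.737316.
Step 6: alpha = 0.1. fail to reject H0.

R = 5, z = -0.3354, p = 0.737316, fail to reject H0.


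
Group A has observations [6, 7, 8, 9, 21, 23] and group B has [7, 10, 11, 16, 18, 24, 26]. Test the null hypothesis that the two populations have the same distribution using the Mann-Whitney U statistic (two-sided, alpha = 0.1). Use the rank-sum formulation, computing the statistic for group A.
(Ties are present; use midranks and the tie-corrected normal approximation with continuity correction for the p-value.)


Step 1: Combine and sort all 13 observations; assign midranks.
sorted (value, group): (6,X), (7,X), (7,Y), (8,X), (9,X), (10,Y), (11,Y), (16,Y), (18,Y), (21,X), (23,X), (24,Y), (26,Y)
ranks: 6->1, 7->2.5, 7->2.5, 8->4, 9->5, 10->6, 11->7, 16->8, 18->9, 21->10, 23->11, 24->12, 26->13
Step 2: Rank sum for X: R1 = 1 + 2.5 + 4 + 5 + 10 + 11 = 33.5.
Step 3: U_X = R1 - n1(n1+1)/2 = 33.5 - 6*7/2 = 33.5 - 21 = 12.5.
       U_Y = n1*n2 - U_X = 42 - 12.5 = 29.5.
Step 4: Ties are present, so use the tie-corrected normal approximation (with continuity correction) for the p-value.
Step 5: p-value = 0.252445; compare to alpha = 0.1. fail to reject H0.

U_X = 12.5, p = 0.252445, fail to reject H0 at alpha = 0.1.


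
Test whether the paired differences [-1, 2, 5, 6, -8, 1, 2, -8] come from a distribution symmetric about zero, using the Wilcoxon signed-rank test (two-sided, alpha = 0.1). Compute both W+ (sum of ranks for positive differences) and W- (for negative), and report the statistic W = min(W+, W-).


Step 1: Drop any zero differences (none here) and take |d_i|.
|d| = [1, 2, 5, 6, 8, 1, 2, 8]
Step 2: Midrank |d_i| (ties get averaged ranks).
ranks: |1|->1.5, |2|->3.5, |5|->5, |6|->6, |8|->7.5, |1|->1.5, |2|->3.5, |8|->7.5
Step 3: Attach original signs; sum ranks with positive sign and with negative sign.
W+ = 3.5 + 5 + 6 + 1.5 + 3.5 = 19.5
W- = 1.5 + 7.5 + 7.5 = 16.5
(Check: W+ + W- = 36 should equal n(n+1)/2 = 36.)
Step 4: Test statistic W = min(W+, W-) = 16.5.
Step 5: Ties in |d|, so use the tie-corrected normal approximation.
        E[W] = n(n+1)/4 = 8*9/4 = 18.
        Tie groups: |d|=1 (t=2), |d|=2 (t=2), |d|=8 (t=2); sum(t^3 - t) = 18.
        Var[W] = n(n+1)(2n+1)/24 - sum(t^3-t)/48 = 1224/24 - 18/48 = 50.625.
        z = (W - E[W]) / sqrt(Var[W]) = (16.5 - 18) / 7.1151 = -0.2108.
        Two-sided p = 2*Phi(z) = 0.833029.
Step 6: alpha = 0.1. fail to reject H0.

W+ = 19.5, W- = 16.5, W = min = 16.5, p = 0.833029, fail to reject H0.


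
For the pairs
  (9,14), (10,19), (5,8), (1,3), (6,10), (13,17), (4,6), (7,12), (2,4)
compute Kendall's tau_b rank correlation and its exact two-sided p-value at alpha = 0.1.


Step 1: Enumerate the 36 unordered pairs (i,j) with i<j and classify each by sign(x_j-x_i) * sign(y_j-y_i).
  (1,2):dx=+1,dy=+5->C; (1,3):dx=-4,dy=-6->C; (1,4):dx=-8,dy=-11->C; (1,5):dx=-3,dy=-4->C
  (1,6):dx=+4,dy=+3->C; (1,7):dx=-5,dy=-8->C; (1,8):dx=-2,dy=-2->C; (1,9):dx=-7,dy=-10->C
  (2,3):dx=-5,dy=-11->C; (2,4):dx=-9,dy=-16->C; (2,5):dx=-4,dy=-9->C; (2,6):dx=+3,dy=-2->D
  (2,7):dx=-6,dy=-13->C; (2,8):dx=-3,dy=-7->C; (2,9):dx=-8,dy=-15->C; (3,4):dx=-4,dy=-5->C
  (3,5):dx=+1,dy=+2->C; (3,6):dx=+8,dy=+9->C; (3,7):dx=-1,dy=-2->C; (3,8):dx=+2,dy=+4->C
  (3,9):dx=-3,dy=-4->C; (4,5):dx=+5,dy=+7->C; (4,6):dx=+12,dy=+14->C; (4,7):dx=+3,dy=+3->C
  (4,8):dx=+6,dy=+9->C; (4,9):dx=+1,dy=+1->C; (5,6):dx=+7,dy=+7->C; (5,7):dx=-2,dy=-4->C
  (5,8):dx=+1,dy=+2->C; (5,9):dx=-4,dy=-6->C; (6,7):dx=-9,dy=-11->C; (6,8):dx=-6,dy=-5->C
  (6,9):dx=-11,dy=-13->C; (7,8):dx=+3,dy=+6->C; (7,9):dx=-2,dy=-2->C; (8,9):dx=-5,dy=-8->C
Step 2: C = 35, D = 1, total pairs = 36.
Step 3: tau = (C - D)/(n(n-1)/2) = (35 - 1)/36 = 0.944444.
Step 4: Exact two-sided p-value (enumerate n! = 362880 permutations of y under H0): p = 0.000050.
Step 5: alpha = 0.1. reject H0.

tau_b = 0.9444 (C=35, D=1), p = 0.000050, reject H0.


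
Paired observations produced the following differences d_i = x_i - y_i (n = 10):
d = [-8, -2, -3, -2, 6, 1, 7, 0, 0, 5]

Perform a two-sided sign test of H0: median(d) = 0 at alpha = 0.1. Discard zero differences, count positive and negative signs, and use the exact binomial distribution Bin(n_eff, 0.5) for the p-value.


Step 1: Discard zero differences. Original n = 10; n_eff = number of nonzero differences = 8.
Nonzero differences (with sign): -8, -2, -3, -2, +6, +1, +7, +5
Step 2: Count signs: positive = 4, negative = 4.
Step 3: Under H0: P(positive) = 0.5, so the number of positives S ~ Bin(8, 0.5).
Step 4: Two-sided exact p-value = sum of Bin(8,0.5) probabilities at or below the observed probability = 1.000000.
Step 5: alpha = 0.1. fail to reject H0.

n_eff = 8, pos = 4, neg = 4, p = 1.000000, fail to reject H0.


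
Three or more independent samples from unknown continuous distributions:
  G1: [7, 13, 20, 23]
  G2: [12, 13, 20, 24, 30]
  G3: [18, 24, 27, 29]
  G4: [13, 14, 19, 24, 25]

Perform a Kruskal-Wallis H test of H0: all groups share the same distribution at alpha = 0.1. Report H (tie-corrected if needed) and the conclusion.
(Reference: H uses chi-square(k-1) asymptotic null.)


Step 1: Combine all N = 18 observations and assign midranks.
sorted (value, group, rank): (7,G1,1), (12,G2,2), (13,G1,4), (13,G2,4), (13,G4,4), (14,G4,6), (18,G3,7), (19,G4,8), (20,G1,9.5), (20,G2,9.5), (23,G1,11), (24,G2,13), (24,G3,13), (24,G4,13), (25,G4,15), (27,G3,16), (29,G3,17), (30,G2,18)
Step 2: Sum ranks within each group.
R_1 = 25.5 (n_1 = 4)
R_2 = 46.5 (n_2 = 5)
R_3 = 53 (n_3 = 4)
R_4 = 46 (n_4 = 5)
Step 3: H = 12/(N(N+1)) * sum(R_i^2/n_i) - 3(N+1)
     = 12/(18*19) * (25.5^2/4 + 46.5^2/5 + 53^2/4 + 46^2/5) - 3*19
     = 0.035088 * 1720.46 - 57
     = 3.367105.
Step 4: Ties present; correction factor C = 1 - 54/(18^3 - 18) = 0.990712. Corrected H = 3.367105 / 0.990712 = 3.398672.
Step 5: Under H0, H ~ chi^2(3); p-value = 0.334144.
Step 6: alpha = 0.1. fail to reject H0.

H = 3.3987, df = 3, p = 0.334144, fail to reject H0.


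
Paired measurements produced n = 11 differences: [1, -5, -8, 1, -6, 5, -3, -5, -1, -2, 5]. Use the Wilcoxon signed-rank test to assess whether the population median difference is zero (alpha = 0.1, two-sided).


Step 1: Drop any zero differences (none here) and take |d_i|.
|d| = [1, 5, 8, 1, 6, 5, 3, 5, 1, 2, 5]
Step 2: Midrank |d_i| (ties get averaged ranks).
ranks: |1|->2, |5|->7.5, |8|->11, |1|->2, |6|->10, |5|->7.5, |3|->5, |5|->7.5, |1|->2, |2|->4, |5|->7.5
Step 3: Attach original signs; sum ranks with positive sign and with negative sign.
W+ = 2 + 2 + 7.5 + 7.5 = 19
W- = 7.5 + 11 + 10 + 5 + 7.5 + 2 + 4 = 47
(Check: W+ + W- = 66 should equal n(n+1)/2 = 66.)
Step 4: Test statistic W = min(W+, W-) = 19.
Step 5: Ties in |d|, so use the tie-corrected normal approximation.
        E[W] = n(n+1)/4 = 11*12/4 = 33.
        Tie groups: |d|=1 (t=3), |d|=5 (t=4); sum(t^3 - t) = 84.
        Var[W] = n(n+1)(2n+1)/24 - sum(t^3-t)/48 = 3036/24 - 84/48 = 124.75.
        z = (W - E[W]) / sqrt(Var[W]) = (19 - 33) / 11.1692 = -1.2535.
        Two-sided p = 2*Phi(z) = 0.210041.
Step 6: alpha = 0.1. fail to reject H0.

W+ = 19, W- = 47, W = min = 19, p = 0.210041, fail to reject H0.


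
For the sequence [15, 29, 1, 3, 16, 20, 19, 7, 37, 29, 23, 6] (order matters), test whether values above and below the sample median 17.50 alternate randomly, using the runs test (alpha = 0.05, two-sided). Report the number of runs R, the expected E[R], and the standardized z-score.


Step 1: Compute median = 17.50; label A = above, B = below.
Labels in order: BABBBAABAAAB  (n_A = 6, n_B = 6)
Step 2: Count runs R = 7.
Step 3: Under H0 (random ordering), E[R] = 2*n_A*n_B/(n_A+n_B) + 1 = 2*6*6/12 + 1 = 7.0000.
        Var[R] = 2*n_A*n_B*(2*n_A*n_B - n_A - n_B) / ((n_A+n_B)^2 * (n_A+n_B-1)) = 4320/1584 = 2.7273.
        SD[R] = 1.6514.
Step 4: R = E[R], so z = 0 with no continuity correction.
Step 5: Two-sided p-value via normal approximation = 2*(1 - Phi(|z|)) = 1.000000.
Step 6: alpha = 0.05. fail to reject H0.

R = 7, z = 0.0000, p = 1.000000, fail to reject H0.


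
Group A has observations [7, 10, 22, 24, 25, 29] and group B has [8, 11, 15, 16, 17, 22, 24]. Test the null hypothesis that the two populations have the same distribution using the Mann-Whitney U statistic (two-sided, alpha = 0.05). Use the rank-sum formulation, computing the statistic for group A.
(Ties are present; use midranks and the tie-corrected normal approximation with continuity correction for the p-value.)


Step 1: Combine and sort all 13 observations; assign midranks.
sorted (value, group): (7,X), (8,Y), (10,X), (11,Y), (15,Y), (16,Y), (17,Y), (22,X), (22,Y), (24,X), (24,Y), (25,X), (29,X)
ranks: 7->1, 8->2, 10->3, 11->4, 15->5, 16->6, 17->7, 22->8.5, 22->8.5, 24->10.5, 24->10.5, 25->12, 29->13
Step 2: Rank sum for X: R1 = 1 + 3 + 8.5 + 10.5 + 12 + 13 = 48.
Step 3: U_X = R1 - n1(n1+1)/2 = 48 - 6*7/2 = 48 - 21 = 27.
       U_Y = n1*n2 - U_X = 42 - 27 = 15.
Step 4: Ties are present, so use the tie-corrected normal approximation (with continuity correction) for the p-value.
Step 5: p-value = 0.430766; compare to alpha = 0.05. fail to reject H0.

U_X = 27, p = 0.430766, fail to reject H0 at alpha = 0.05.


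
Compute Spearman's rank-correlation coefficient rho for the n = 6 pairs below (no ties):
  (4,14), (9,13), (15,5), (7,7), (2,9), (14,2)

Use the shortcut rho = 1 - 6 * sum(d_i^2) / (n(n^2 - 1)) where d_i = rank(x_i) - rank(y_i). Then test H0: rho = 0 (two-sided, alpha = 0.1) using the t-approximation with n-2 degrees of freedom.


Step 1: Rank x and y separately (midranks; no ties here).
rank(x): 4->2, 9->4, 15->6, 7->3, 2->1, 14->5
rank(y): 14->6, 13->5, 5->2, 7->3, 9->4, 2->1
Step 2: d_i = R_x(i) - R_y(i); compute d_i^2.
  (2-6)^2=16, (4-5)^2=1, (6-2)^2=16, (3-3)^2=0, (1-4)^2=9, (5-1)^2=16
sum(d^2) = 58.
Step 3: rho = 1 - 6*58 / (6*(6^2 - 1)) = 1 - 348/210 = -0.657143.
Step 4: Under H0, t = rho * sqrt((n-2)/(1-rho^2)) = -1.7436 ~ t(4).
Step 5: Two-sided p-value from the t-distribution with 4 df = 0.156175.
Step 6: alpha = 0.1. fail to reject H0.

rho = -0.6571, p = 0.156175, fail to reject H0 at alpha = 0.1.


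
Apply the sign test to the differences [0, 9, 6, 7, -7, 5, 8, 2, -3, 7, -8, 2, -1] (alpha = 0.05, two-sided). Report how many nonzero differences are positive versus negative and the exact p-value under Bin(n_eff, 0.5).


Step 1: Discard zero differences. Original n = 13; n_eff = number of nonzero differences = 12.
Nonzero differences (with sign): +9, +6, +7, -7, +5, +8, +2, -3, +7, -8, +2, -1
Step 2: Count signs: positive = 8, negative = 4.
Step 3: Under H0: P(positive) = 0.5, so the number of positives S ~ Bin(12, 0.5).
Step 4: Two-sided exact p-value = sum of Bin(12,0.5) probabilities at or below the observed probability = 0.387695.
Step 5: alpha = 0.05. fail to reject H0.

n_eff = 12, pos = 8, neg = 4, p = 0.387695, fail to reject H0.


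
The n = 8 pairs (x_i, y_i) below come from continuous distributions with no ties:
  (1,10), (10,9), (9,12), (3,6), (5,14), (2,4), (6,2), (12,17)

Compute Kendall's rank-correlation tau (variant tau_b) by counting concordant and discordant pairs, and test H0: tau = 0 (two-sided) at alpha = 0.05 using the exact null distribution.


Step 1: Enumerate the 28 unordered pairs (i,j) with i<j and classify each by sign(x_j-x_i) * sign(y_j-y_i).
  (1,2):dx=+9,dy=-1->D; (1,3):dx=+8,dy=+2->C; (1,4):dx=+2,dy=-4->D; (1,5):dx=+4,dy=+4->C
  (1,6):dx=+1,dy=-6->D; (1,7):dx=+5,dy=-8->D; (1,8):dx=+11,dy=+7->C; (2,3):dx=-1,dy=+3->D
  (2,4):dx=-7,dy=-3->C; (2,5):dx=-5,dy=+5->D; (2,6):dx=-8,dy=-5->C; (2,7):dx=-4,dy=-7->C
  (2,8):dx=+2,dy=+8->C; (3,4):dx=-6,dy=-6->C; (3,5):dx=-4,dy=+2->D; (3,6):dx=-7,dy=-8->C
  (3,7):dx=-3,dy=-10->C; (3,8):dx=+3,dy=+5->C; (4,5):dx=+2,dy=+8->C; (4,6):dx=-1,dy=-2->C
  (4,7):dx=+3,dy=-4->D; (4,8):dx=+9,dy=+11->C; (5,6):dx=-3,dy=-10->C; (5,7):dx=+1,dy=-12->D
  (5,8):dx=+7,dy=+3->C; (6,7):dx=+4,dy=-2->D; (6,8):dx=+10,dy=+13->C; (7,8):dx=+6,dy=+15->C
Step 2: C = 18, D = 10, total pairs = 28.
Step 3: tau = (C - D)/(n(n-1)/2) = (18 - 10)/28 = 0.285714.
Step 4: Exact two-sided p-value (enumerate n! = 40320 permutations of y under H0): p = 0.398760.
Step 5: alpha = 0.05. fail to reject H0.

tau_b = 0.2857 (C=18, D=10), p = 0.398760, fail to reject H0.


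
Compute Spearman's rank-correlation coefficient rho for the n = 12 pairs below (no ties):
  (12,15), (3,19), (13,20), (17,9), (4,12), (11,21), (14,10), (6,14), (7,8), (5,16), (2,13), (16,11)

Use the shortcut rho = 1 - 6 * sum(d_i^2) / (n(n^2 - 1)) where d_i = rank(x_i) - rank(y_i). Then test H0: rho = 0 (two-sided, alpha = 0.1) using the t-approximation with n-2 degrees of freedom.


Step 1: Rank x and y separately (midranks; no ties here).
rank(x): 12->8, 3->2, 13->9, 17->12, 4->3, 11->7, 14->10, 6->5, 7->6, 5->4, 2->1, 16->11
rank(y): 15->8, 19->10, 20->11, 9->2, 12->5, 21->12, 10->3, 14->7, 8->1, 16->9, 13->6, 11->4
Step 2: d_i = R_x(i) - R_y(i); compute d_i^2.
  (8-8)^2=0, (2-10)^2=64, (9-11)^2=4, (12-2)^2=100, (3-5)^2=4, (7-12)^2=25, (10-3)^2=49, (5-7)^2=4, (6-1)^2=25, (4-9)^2=25, (1-6)^2=25, (11-4)^2=49
sum(d^2) = 374.
Step 3: rho = 1 - 6*374 / (12*(12^2 - 1)) = 1 - 2244/1716 = -0.307692.
Step 4: Under H0, t = rho * sqrt((n-2)/(1-rho^2)) = -1.0226 ~ t(10).
Step 5: Two-sided p-value from the t-distribution with 10 df = 0.330589.
Step 6: alpha = 0.1. fail to reject H0.

rho = -0.3077, p = 0.330589, fail to reject H0 at alpha = 0.1.


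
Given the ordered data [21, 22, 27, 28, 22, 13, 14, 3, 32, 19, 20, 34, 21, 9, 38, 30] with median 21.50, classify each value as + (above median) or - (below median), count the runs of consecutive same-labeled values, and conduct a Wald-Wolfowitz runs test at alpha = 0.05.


Step 1: Compute median = 21.50; label A = above, B = below.
Labels in order: BAAAABBBABBABBAA  (n_A = 8, n_B = 8)
Step 2: Count runs R = 8.
Step 3: Under H0 (random ordering), E[R] = 2*n_A*n_B/(n_A+n_B) + 1 = 2*8*8/16 + 1 = 9.0000.
        Var[R] = 2*n_A*n_B*(2*n_A*n_B - n_A - n_B) / ((n_A+n_B)^2 * (n_A+n_B-1)) = 14336/3840 = 3.7333.
        SD[R] = 1.9322.
Step 4: Continuity-corrected z = (R + 0.5 - E[R]) / SD[R] = (8 + 0.5 - 9.0000) / 1.9322 = -0.2588.
Step 5: Two-sided p-value via normal approximation = 2*(1 - Phi(|z|)) = 0.795809.
Step 6: alpha = 0.05. fail to reject H0.

R = 8, z = -0.2588, p = 0.795809, fail to reject H0.


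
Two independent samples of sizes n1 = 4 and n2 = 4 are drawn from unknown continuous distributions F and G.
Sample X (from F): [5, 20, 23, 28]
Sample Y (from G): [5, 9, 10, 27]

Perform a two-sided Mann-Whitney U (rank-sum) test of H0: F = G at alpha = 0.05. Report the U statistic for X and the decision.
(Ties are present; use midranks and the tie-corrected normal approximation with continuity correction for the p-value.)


Step 1: Combine and sort all 8 observations; assign midranks.
sorted (value, group): (5,X), (5,Y), (9,Y), (10,Y), (20,X), (23,X), (27,Y), (28,X)
ranks: 5->1.5, 5->1.5, 9->3, 10->4, 20->5, 23->6, 27->7, 28->8
Step 2: Rank sum for X: R1 = 1.5 + 5 + 6 + 8 = 20.5.
Step 3: U_X = R1 - n1(n1+1)/2 = 20.5 - 4*5/2 = 20.5 - 10 = 10.5.
       U_Y = n1*n2 - U_X = 16 - 10.5 = 5.5.
Step 4: Ties are present, so use the tie-corrected normal approximation (with continuity correction) for the p-value.
Step 5: p-value = 0.561363; compare to alpha = 0.05. fail to reject H0.

U_X = 10.5, p = 0.561363, fail to reject H0 at alpha = 0.05.


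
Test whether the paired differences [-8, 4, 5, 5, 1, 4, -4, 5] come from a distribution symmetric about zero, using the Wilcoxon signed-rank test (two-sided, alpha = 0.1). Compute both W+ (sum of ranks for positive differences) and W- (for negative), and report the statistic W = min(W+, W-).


Step 1: Drop any zero differences (none here) and take |d_i|.
|d| = [8, 4, 5, 5, 1, 4, 4, 5]
Step 2: Midrank |d_i| (ties get averaged ranks).
ranks: |8|->8, |4|->3, |5|->6, |5|->6, |1|->1, |4|->3, |4|->3, |5|->6
Step 3: Attach original signs; sum ranks with positive sign and with negative sign.
W+ = 3 + 6 + 6 + 1 + 3 + 6 = 25
W- = 8 + 3 = 11
(Check: W+ + W- = 36 should equal n(n+1)/2 = 36.)
Step 4: Test statistic W = min(W+, W-) = 11.
Step 5: Ties in |d|, so use the tie-corrected normal approximation.
        E[W] = n(n+1)/4 = 8*9/4 = 18.
        Tie groups: |d|=4 (t=3), |d|=5 (t=3); sum(t^3 - t) = 48.
        Var[W] = n(n+1)(2n+1)/24 - sum(t^3-t)/48 = 1224/24 - 48/48 = 50.
        z = (W - E[W]) / sqrt(Var[W]) = (11 - 18) / 7.0711 = -0.9899.
        Two-sided p = 2*Phi(z) = 0.322199.
Step 6: alpha = 0.1. fail to reject H0.

W+ = 25, W- = 11, W = min = 11, p = 0.322199, fail to reject H0.


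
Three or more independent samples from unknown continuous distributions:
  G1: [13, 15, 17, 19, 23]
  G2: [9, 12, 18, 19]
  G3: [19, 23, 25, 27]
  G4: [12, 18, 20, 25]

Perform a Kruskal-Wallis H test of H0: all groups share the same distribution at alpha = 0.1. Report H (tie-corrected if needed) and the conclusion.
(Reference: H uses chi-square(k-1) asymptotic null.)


Step 1: Combine all N = 17 observations and assign midranks.
sorted (value, group, rank): (9,G2,1), (12,G2,2.5), (12,G4,2.5), (13,G1,4), (15,G1,5), (17,G1,6), (18,G2,7.5), (18,G4,7.5), (19,G1,10), (19,G2,10), (19,G3,10), (20,G4,12), (23,G1,13.5), (23,G3,13.5), (25,G3,15.5), (25,G4,15.5), (27,G3,17)
Step 2: Sum ranks within each group.
R_1 = 38.5 (n_1 = 5)
R_2 = 21 (n_2 = 4)
R_3 = 56 (n_3 = 4)
R_4 = 37.5 (n_4 = 4)
Step 3: H = 12/(N(N+1)) * sum(R_i^2/n_i) - 3(N+1)
     = 12/(17*18) * (38.5^2/5 + 21^2/4 + 56^2/4 + 37.5^2/4) - 3*18
     = 0.039216 * 1542.26 - 54
     = 6.480882.
Step 4: Ties present; correction factor C = 1 - 48/(17^3 - 17) = 0.990196. Corrected H = 6.480882 / 0.990196 = 6.545050.
Step 5: Under H0, H ~ chi^2(3); p-value = 0.087903.
Step 6: alpha = 0.1. reject H0.

H = 6.5450, df = 3, p = 0.087903, reject H0.


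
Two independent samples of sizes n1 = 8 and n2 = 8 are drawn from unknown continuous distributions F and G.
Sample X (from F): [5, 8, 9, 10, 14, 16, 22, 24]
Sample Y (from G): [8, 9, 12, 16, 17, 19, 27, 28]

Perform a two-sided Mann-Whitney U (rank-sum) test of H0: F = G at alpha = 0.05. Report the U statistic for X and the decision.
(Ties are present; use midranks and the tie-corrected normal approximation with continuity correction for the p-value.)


Step 1: Combine and sort all 16 observations; assign midranks.
sorted (value, group): (5,X), (8,X), (8,Y), (9,X), (9,Y), (10,X), (12,Y), (14,X), (16,X), (16,Y), (17,Y), (19,Y), (22,X), (24,X), (27,Y), (28,Y)
ranks: 5->1, 8->2.5, 8->2.5, 9->4.5, 9->4.5, 10->6, 12->7, 14->8, 16->9.5, 16->9.5, 17->11, 19->12, 22->13, 24->14, 27->15, 28->16
Step 2: Rank sum for X: R1 = 1 + 2.5 + 4.5 + 6 + 8 + 9.5 + 13 + 14 = 58.5.
Step 3: U_X = R1 - n1(n1+1)/2 = 58.5 - 8*9/2 = 58.5 - 36 = 22.5.
       U_Y = n1*n2 - U_X = 64 - 22.5 = 41.5.
Step 4: Ties are present, so use the tie-corrected normal approximation (with continuity correction) for the p-value.
Step 5: p-value = 0.343496; compare to alpha = 0.05. fail to reject H0.

U_X = 22.5, p = 0.343496, fail to reject H0 at alpha = 0.05.


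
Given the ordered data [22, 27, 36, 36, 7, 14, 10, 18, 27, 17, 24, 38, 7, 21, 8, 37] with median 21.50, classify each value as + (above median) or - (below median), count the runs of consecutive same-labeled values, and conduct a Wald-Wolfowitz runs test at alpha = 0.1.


Step 1: Compute median = 21.50; label A = above, B = below.
Labels in order: AAAABBBBABAABBBA  (n_A = 8, n_B = 8)
Step 2: Count runs R = 7.
Step 3: Under H0 (random ordering), E[R] = 2*n_A*n_B/(n_A+n_B) + 1 = 2*8*8/16 + 1 = 9.0000.
        Var[R] = 2*n_A*n_B*(2*n_A*n_B - n_A - n_B) / ((n_A+n_B)^2 * (n_A+n_B-1)) = 14336/3840 = 3.7333.
        SD[R] = 1.9322.
Step 4: Continuity-corrected z = (R + 0.5 - E[R]) / SD[R] = (7 + 0.5 - 9.0000) / 1.9322 = -0.7763.
Step 5: Two-sided p-value via normal approximation = 2*(1 - Phi(|z|)) = 0.437558.
Step 6: alpha = 0.1. fail to reject H0.

R = 7, z = -0.7763, p = 0.437558, fail to reject H0.


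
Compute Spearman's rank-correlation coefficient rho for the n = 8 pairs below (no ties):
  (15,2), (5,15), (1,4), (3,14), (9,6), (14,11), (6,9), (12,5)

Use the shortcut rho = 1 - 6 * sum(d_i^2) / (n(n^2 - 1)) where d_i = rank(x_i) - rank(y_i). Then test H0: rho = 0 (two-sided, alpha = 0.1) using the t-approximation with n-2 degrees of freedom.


Step 1: Rank x and y separately (midranks; no ties here).
rank(x): 15->8, 5->3, 1->1, 3->2, 9->5, 14->7, 6->4, 12->6
rank(y): 2->1, 15->8, 4->2, 14->7, 6->4, 11->6, 9->5, 5->3
Step 2: d_i = R_x(i) - R_y(i); compute d_i^2.
  (8-1)^2=49, (3-8)^2=25, (1-2)^2=1, (2-7)^2=25, (5-4)^2=1, (7-6)^2=1, (4-5)^2=1, (6-3)^2=9
sum(d^2) = 112.
Step 3: rho = 1 - 6*112 / (8*(8^2 - 1)) = 1 - 672/504 = -0.333333.
Step 4: Under H0, t = rho * sqrt((n-2)/(1-rho^2)) = -0.8660 ~ t(6).
Step 5: Two-sided p-value from the t-distribution with 6 df = 0.419753.
Step 6: alpha = 0.1. fail to reject H0.

rho = -0.3333, p = 0.419753, fail to reject H0 at alpha = 0.1.
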